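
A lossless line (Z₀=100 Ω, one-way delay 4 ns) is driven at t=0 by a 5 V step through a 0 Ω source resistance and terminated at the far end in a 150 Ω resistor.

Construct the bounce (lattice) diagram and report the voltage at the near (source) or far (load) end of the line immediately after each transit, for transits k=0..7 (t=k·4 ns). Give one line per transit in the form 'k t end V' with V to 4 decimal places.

0 0 source 5.0000
1 4 load 6.0000
2 8 source 5.0000
3 12 load 4.8000
4 16 source 5.0000
5 20 load 5.0400
6 24 source 5.0000
7 28 load 4.9920

Γ_L=0.200000, Γ_S=-1.000000; launch V₁=5·100/100=5.000000
k=0 src: V=5.0000
k=1 load: inc=5.000000, refl=5.000000·0.200000=1.0000; V=0.000000+5.000000+1.000000=6.0000
k=2 src: inc=1.000000, refl=1.000000·-1.000000=-1.0000; V=5.000000+1.000000+-1.000000=5.0000
k=3 load: inc=-1.000000, refl=-1.000000·0.200000=-0.2000; V=6.000000+-1.000000+-0.200000=4.8000
k=4 src: inc=-0.200000, refl=-0.200000·-1.000000=0.2000; V=5.000000+-0.200000+0.200000=5.0000
k=5 load: inc=0.200000, refl=0.200000·0.200000=0.0400; V=4.800000+0.200000+0.040000=5.0400
k=6 src: inc=0.040000, refl=0.040000·-1.000000=-0.0400; V=5.000000+0.040000+-0.040000=5.0000
k=7 load: inc=-0.040000, refl=-0.040000·0.200000=-0.0080; V=5.040000+-0.040000+-0.008000=4.9920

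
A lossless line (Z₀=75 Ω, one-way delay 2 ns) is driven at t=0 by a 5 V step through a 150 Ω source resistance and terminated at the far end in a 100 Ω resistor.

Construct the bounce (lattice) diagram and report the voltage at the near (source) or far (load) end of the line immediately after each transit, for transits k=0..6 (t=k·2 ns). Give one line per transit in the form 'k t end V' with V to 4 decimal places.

Γ_L=0.142857, Γ_S=0.333333; launch V₁=5·75/225=1.666667
k=0 src: V=1.6667
k=1 load: inc=1.666667, refl=1.666667·0.142857=0.2381; V=0.000000+1.666667+0.238095=1.9048
k=2 src: inc=0.238095, refl=0.238095·0.333333=0.0794; V=1.666667+0.238095+0.079365=1.9841
k=3 load: inc=0.079365, refl=0.079365·0.142857=0.0113; V=1.904762+0.079365+0.011338=1.9955
k=4 src: inc=0.011338, refl=0.011338·0.333333=0.0038; V=1.984127+0.011338+0.003779=1.9992
k=5 load: inc=0.003779, refl=0.003779·0.142857=0.0005; V=1.995465+0.003779+0.000540=1.9998
k=6 src: inc=0.000540, refl=0.000540·0.333333=0.0002; V=1.999244+0.000540+0.000180=2.0000

0 0 source 1.6667
1 2 load 1.9048
2 4 source 1.9841
3 6 load 1.9955
4 8 source 1.9992
5 10 load 1.9998
6 12 source 2.0000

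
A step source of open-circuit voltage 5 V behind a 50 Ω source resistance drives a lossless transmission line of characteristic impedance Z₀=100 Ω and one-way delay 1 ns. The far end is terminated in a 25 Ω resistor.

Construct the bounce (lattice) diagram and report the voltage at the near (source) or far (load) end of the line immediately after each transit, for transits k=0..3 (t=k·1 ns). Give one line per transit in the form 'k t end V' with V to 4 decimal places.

Γ_L=-0.600000, Γ_S=-0.333333; launch V₁=5·100/150=3.333333
k=0 src: V=3.3333
k=1 load: inc=3.333333, refl=3.333333·-0.600000=-2.0000; V=0.000000+3.333333+-2.000000=1.3333
k=2 src: inc=-2.000000, refl=-2.000000·-0.333333=0.6667; V=3.333333+-2.000000+0.666667=2.0000
k=3 load: inc=0.666667, refl=0.666667·-0.600000=-0.4000; V=1.333333+0.666667+-0.400000=1.6000

0 0 source 3.3333
1 1 load 1.3333
2 2 source 2.0000
3 3 load 1.6000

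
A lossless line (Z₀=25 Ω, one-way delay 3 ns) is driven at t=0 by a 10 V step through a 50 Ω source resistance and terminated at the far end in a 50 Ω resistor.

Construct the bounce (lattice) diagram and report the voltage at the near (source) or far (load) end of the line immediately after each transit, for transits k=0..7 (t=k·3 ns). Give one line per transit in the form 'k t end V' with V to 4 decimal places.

Γ_L=0.333333, Γ_S=0.333333; launch V₁=10·25/75=3.333333
k=0 src: V=3.3333
k=1 load: inc=3.333333, refl=3.333333·0.333333=1.1111; V=0.000000+3.333333+1.111111=4.4444
k=2 src: inc=1.111111, refl=1.111111·0.333333=0.3704; V=3.333333+1.111111+0.370370=4.8148
k=3 load: inc=0.370370, refl=0.370370·0.333333=0.1235; V=4.444444+0.370370+0.123457=4.9383
k=4 src: inc=0.123457, refl=0.123457·0.333333=0.0412; V=4.814815+0.123457+0.041152=4.9794
k=5 load: inc=0.041152, refl=0.041152·0.333333=0.0137; V=4.938272+0.041152+0.013717=4.9931
k=6 src: inc=0.013717, refl=0.013717·0.333333=0.0046; V=4.979424+0.013717+0.004572=4.9977
k=7 load: inc=0.004572, refl=0.004572·0.333333=0.0015; V=4.993141+0.004572+0.001524=4.9992

0 0 source 3.3333
1 3 load 4.4444
2 6 source 4.8148
3 9 load 4.9383
4 12 source 4.9794
5 15 load 4.9931
6 18 source 4.9977
7 21 load 4.9992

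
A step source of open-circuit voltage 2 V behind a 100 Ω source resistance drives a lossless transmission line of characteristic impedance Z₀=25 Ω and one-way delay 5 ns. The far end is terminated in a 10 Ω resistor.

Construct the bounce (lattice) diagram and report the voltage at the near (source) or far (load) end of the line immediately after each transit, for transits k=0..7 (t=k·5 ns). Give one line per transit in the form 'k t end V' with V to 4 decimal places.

Γ_L=-0.428571, Γ_S=0.600000; launch V₁=2·25/125=0.400000
k=0 src: V=0.4000
k=1 load: inc=0.400000, refl=0.400000·-0.428571=-0.1714; V=0.000000+0.400000+-0.171429=0.2286
k=2 src: inc=-0.171429, refl=-0.171429·0.600000=-0.1029; V=0.400000+-0.171429+-0.102857=0.1257
k=3 load: inc=-0.102857, refl=-0.102857·-0.428571=0.0441; V=0.228571+-0.102857+0.044082=0.1698
k=4 src: inc=0.044082, refl=0.044082·0.600000=0.0264; V=0.125714+0.044082+0.026449=0.1962
k=5 load: inc=0.026449, refl=0.026449·-0.428571=-0.0113; V=0.169796+0.026449+-0.011335=0.1849
k=6 src: inc=-0.011335, refl=-0.011335·0.600000=-0.0068; V=0.196245+-0.011335+-0.006801=0.1781
k=7 load: inc=-0.006801, refl=-0.006801·-0.428571=0.0029; V=0.184910+-0.006801+0.002915=0.1810

0 0 source 0.4000
1 5 load 0.2286
2 10 source 0.1257
3 15 load 0.1698
4 20 source 0.1962
5 25 load 0.1849
6 30 source 0.1781
7 35 load 0.1810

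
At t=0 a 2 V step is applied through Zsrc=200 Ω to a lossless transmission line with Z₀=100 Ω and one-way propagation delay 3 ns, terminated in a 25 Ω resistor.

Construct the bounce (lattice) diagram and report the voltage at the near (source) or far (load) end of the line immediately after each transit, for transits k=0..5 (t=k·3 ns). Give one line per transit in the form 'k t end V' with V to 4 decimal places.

0 0 source 0.6667
1 3 load 0.2667
2 6 source 0.1333
3 9 load 0.2133
4 12 source 0.2400
5 15 load 0.2240

Γ_L=-0.600000, Γ_S=0.333333; launch V₁=2·100/300=0.666667
k=0 src: V=0.6667
k=1 load: inc=0.666667, refl=0.666667·-0.600000=-0.4000; V=0.000000+0.666667+-0.400000=0.2667
k=2 src: inc=-0.400000, refl=-0.400000·0.333333=-0.1333; V=0.666667+-0.400000+-0.133333=0.1333
k=3 load: inc=-0.133333, refl=-0.133333·-0.600000=0.0800; V=0.266667+-0.133333+0.080000=0.2133
k=4 src: inc=0.080000, refl=0.080000·0.333333=0.0267; V=0.133333+0.080000+0.026667=0.2400
k=5 load: inc=0.026667, refl=0.026667·-0.600000=-0.0160; V=0.213333+0.026667+-0.016000=0.2240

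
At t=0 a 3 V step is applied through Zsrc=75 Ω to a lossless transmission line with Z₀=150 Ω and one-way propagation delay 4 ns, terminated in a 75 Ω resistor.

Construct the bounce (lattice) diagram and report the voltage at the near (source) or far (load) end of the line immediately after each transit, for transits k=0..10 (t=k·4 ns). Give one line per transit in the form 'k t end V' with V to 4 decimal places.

0 0 source 2.0000
1 4 load 1.3333
2 8 source 1.5556
3 12 load 1.4815
4 16 source 1.5062
5 20 load 1.4979
6 24 source 1.5007
7 28 load 1.4998
8 32 source 1.5001
9 36 load 1.5000
10 40 source 1.5000

Γ_L=-0.333333, Γ_S=-0.333333; launch V₁=3·150/225=2.000000
k=0 src: V=2.0000
k=1 load: inc=2.000000, refl=2.000000·-0.333333=-0.6667; V=0.000000+2.000000+-0.666667=1.3333
k=2 src: inc=-0.666667, refl=-0.666667·-0.333333=0.2222; V=2.000000+-0.666667+0.222222=1.5556
k=3 load: inc=0.222222, refl=0.222222·-0.333333=-0.0741; V=1.333333+0.222222+-0.074074=1.4815
k=4 src: inc=-0.074074, refl=-0.074074·-0.333333=0.0247; V=1.555556+-0.074074+0.024691=1.5062
k=5 load: inc=0.024691, refl=0.024691·-0.333333=-0.0082; V=1.481481+0.024691+-0.008230=1.4979
k=6 src: inc=-0.008230, refl=-0.008230·-0.333333=0.0027; V=1.506173+-0.008230+0.002743=1.5007
k=7 load: inc=0.002743, refl=0.002743·-0.333333=-0.0009; V=1.497942+0.002743+-0.000914=1.4998
k=8 src: inc=-0.000914, refl=-0.000914·-0.333333=0.0003; V=1.500686+-0.000914+0.000305=1.5001
k=9 load: inc=0.000305, refl=0.000305·-0.333333=-0.0001; V=1.499771+0.000305+-0.000102=1.5000
k=10 src: inc=-0.000102, refl=-0.000102·-0.333333=0.0000; V=1.500076+-0.000102+0.000034=1.5000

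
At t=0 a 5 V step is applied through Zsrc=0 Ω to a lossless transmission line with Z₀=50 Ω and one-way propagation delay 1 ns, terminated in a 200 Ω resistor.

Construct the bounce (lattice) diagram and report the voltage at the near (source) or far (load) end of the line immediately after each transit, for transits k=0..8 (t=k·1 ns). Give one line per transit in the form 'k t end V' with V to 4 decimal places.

Γ_L=0.600000, Γ_S=-1.000000; launch V₁=5·50/50=5.000000
k=0 src: V=5.0000
k=1 load: inc=5.000000, refl=5.000000·0.600000=3.0000; V=0.000000+5.000000+3.000000=8.0000
k=2 src: inc=3.000000, refl=3.000000·-1.000000=-3.0000; V=5.000000+3.000000+-3.000000=5.0000
k=3 load: inc=-3.000000, refl=-3.000000·0.600000=-1.8000; V=8.000000+-3.000000+-1.800000=3.2000
k=4 src: inc=-1.800000, refl=-1.800000·-1.000000=1.8000; V=5.000000+-1.800000+1.800000=5.0000
k=5 load: inc=1.800000, refl=1.800000·0.600000=1.0800; V=3.200000+1.800000+1.080000=6.0800
k=6 src: inc=1.080000, refl=1.080000·-1.000000=-1.0800; V=5.000000+1.080000+-1.080000=5.0000
k=7 load: inc=-1.080000, refl=-1.080000·0.600000=-0.6480; V=6.080000+-1.080000+-0.648000=4.3520
k=8 src: inc=-0.648000, refl=-0.648000·-1.000000=0.6480; V=5.000000+-0.648000+0.648000=5.0000

0 0 source 5.0000
1 1 load 8.0000
2 2 source 5.0000
3 3 load 3.2000
4 4 source 5.0000
5 5 load 6.0800
6 6 source 5.0000
7 7 load 4.3520
8 8 source 5.0000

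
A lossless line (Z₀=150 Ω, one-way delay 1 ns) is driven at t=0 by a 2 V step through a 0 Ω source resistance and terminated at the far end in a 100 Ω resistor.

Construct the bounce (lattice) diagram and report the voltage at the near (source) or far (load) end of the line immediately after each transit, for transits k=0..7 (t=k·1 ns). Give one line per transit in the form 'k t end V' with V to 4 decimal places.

0 0 source 2.0000
1 1 load 1.6000
2 2 source 2.0000
3 3 load 1.9200
4 4 source 2.0000
5 5 load 1.9840
6 6 source 2.0000
7 7 load 1.9968

Γ_L=-0.200000, Γ_S=-1.000000; launch V₁=2·150/150=2.000000
k=0 src: V=2.0000
k=1 load: inc=2.000000, refl=2.000000·-0.200000=-0.4000; V=0.000000+2.000000+-0.400000=1.6000
k=2 src: inc=-0.400000, refl=-0.400000·-1.000000=0.4000; V=2.000000+-0.400000+0.400000=2.0000
k=3 load: inc=0.400000, refl=0.400000·-0.200000=-0.0800; V=1.600000+0.400000+-0.080000=1.9200
k=4 src: inc=-0.080000, refl=-0.080000·-1.000000=0.0800; V=2.000000+-0.080000+0.080000=2.0000
k=5 load: inc=0.080000, refl=0.080000·-0.200000=-0.0160; V=1.920000+0.080000+-0.016000=1.9840
k=6 src: inc=-0.016000, refl=-0.016000·-1.000000=0.0160; V=2.000000+-0.016000+0.016000=2.0000
k=7 load: inc=0.016000, refl=0.016000·-0.200000=-0.0032; V=1.984000+0.016000+-0.003200=1.9968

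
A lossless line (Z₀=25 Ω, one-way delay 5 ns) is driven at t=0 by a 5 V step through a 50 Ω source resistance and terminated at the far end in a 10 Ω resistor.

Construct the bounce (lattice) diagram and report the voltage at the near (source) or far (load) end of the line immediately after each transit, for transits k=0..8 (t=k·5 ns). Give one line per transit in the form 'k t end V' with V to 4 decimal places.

Γ_L=-0.428571, Γ_S=0.333333; launch V₁=5·25/75=1.666667
k=0 src: V=1.6667
k=1 load: inc=1.666667, refl=1.666667·-0.428571=-0.7143; V=0.000000+1.666667+-0.714286=0.9524
k=2 src: inc=-0.714286, refl=-0.714286·0.333333=-0.2381; V=1.666667+-0.714286+-0.238095=0.7143
k=3 load: inc=-0.238095, refl=-0.238095·-0.428571=0.1020; V=0.952381+-0.238095+0.102041=0.8163
k=4 src: inc=0.102041, refl=0.102041·0.333333=0.0340; V=0.714286+0.102041+0.034014=0.8503
k=5 load: inc=0.034014, refl=0.034014·-0.428571=-0.0146; V=0.816327+0.034014+-0.014577=0.8358
k=6 src: inc=-0.014577, refl=-0.014577·0.333333=-0.0049; V=0.850340+-0.014577+-0.004859=0.8309
k=7 load: inc=-0.004859, refl=-0.004859·-0.428571=0.0021; V=0.835763+-0.004859+0.002082=0.8330
k=8 src: inc=0.002082, refl=0.002082·0.333333=0.0007; V=0.830904+0.002082+0.000694=0.8337

0 0 source 1.6667
1 5 load 0.9524
2 10 source 0.7143
3 15 load 0.8163
4 20 source 0.8503
5 25 load 0.8358
6 30 source 0.8309
7 35 load 0.8330
8 40 source 0.8337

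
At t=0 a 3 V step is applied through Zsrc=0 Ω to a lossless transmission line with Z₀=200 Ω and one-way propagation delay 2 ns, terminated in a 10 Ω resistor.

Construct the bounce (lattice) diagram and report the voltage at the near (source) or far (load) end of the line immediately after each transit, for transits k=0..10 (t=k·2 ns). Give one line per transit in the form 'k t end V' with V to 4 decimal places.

0 0 source 3.0000
1 2 load 0.2857
2 4 source 3.0000
3 6 load 0.5442
4 8 source 3.0000
5 10 load 0.7781
6 12 source 3.0000
7 14 load 0.9897
8 16 source 3.0000
9 18 load 1.1812
10 20 source 3.0000

Γ_L=-0.904762, Γ_S=-1.000000; launch V₁=3·200/200=3.000000
k=0 src: V=3.0000
k=1 load: inc=3.000000, refl=3.000000·-0.904762=-2.7143; V=0.000000+3.000000+-2.714286=0.2857
k=2 src: inc=-2.714286, refl=-2.714286·-1.000000=2.7143; V=3.000000+-2.714286+2.714286=3.0000
k=3 load: inc=2.714286, refl=2.714286·-0.904762=-2.4558; V=0.285714+2.714286+-2.455782=0.5442
k=4 src: inc=-2.455782, refl=-2.455782·-1.000000=2.4558; V=3.000000+-2.455782+2.455782=3.0000
k=5 load: inc=2.455782, refl=2.455782·-0.904762=-2.2219; V=0.544218+2.455782+-2.221898=0.7781
k=6 src: inc=-2.221898, refl=-2.221898·-1.000000=2.2219; V=3.000000+-2.221898+2.221898=3.0000
k=7 load: inc=2.221898, refl=2.221898·-0.904762=-2.0103; V=0.778102+2.221898+-2.010289=0.9897
k=8 src: inc=-2.010289, refl=-2.010289·-1.000000=2.0103; V=3.000000+-2.010289+2.010289=3.0000
k=9 load: inc=2.010289, refl=2.010289·-0.904762=-1.8188; V=0.989711+2.010289+-1.818833=1.1812
k=10 src: inc=-1.818833, refl=-1.818833·-1.000000=1.8188; V=3.000000+-1.818833+1.818833=3.0000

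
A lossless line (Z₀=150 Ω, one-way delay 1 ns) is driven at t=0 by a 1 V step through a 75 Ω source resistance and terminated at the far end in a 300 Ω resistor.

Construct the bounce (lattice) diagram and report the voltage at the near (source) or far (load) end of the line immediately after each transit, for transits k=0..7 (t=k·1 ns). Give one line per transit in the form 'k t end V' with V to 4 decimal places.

0 0 source 0.6667
1 1 load 0.8889
2 2 source 0.8148
3 3 load 0.7901
4 4 source 0.7984
5 5 load 0.8011
6 6 source 0.8002
7 7 load 0.7999

Γ_L=0.333333, Γ_S=-0.333333; launch V₁=1·150/225=0.666667
k=0 src: V=0.6667
k=1 load: inc=0.666667, refl=0.666667·0.333333=0.2222; V=0.000000+0.666667+0.222222=0.8889
k=2 src: inc=0.222222, refl=0.222222·-0.333333=-0.0741; V=0.666667+0.222222+-0.074074=0.8148
k=3 load: inc=-0.074074, refl=-0.074074·0.333333=-0.0247; V=0.888889+-0.074074+-0.024691=0.7901
k=4 src: inc=-0.024691, refl=-0.024691·-0.333333=0.0082; V=0.814815+-0.024691+0.008230=0.7984
k=5 load: inc=0.008230, refl=0.008230·0.333333=0.0027; V=0.790123+0.008230+0.002743=0.8011
k=6 src: inc=0.002743, refl=0.002743·-0.333333=-0.0009; V=0.798354+0.002743+-0.000914=0.8002
k=7 load: inc=-0.000914, refl=-0.000914·0.333333=-0.0003; V=0.801097+-0.000914+-0.000305=0.7999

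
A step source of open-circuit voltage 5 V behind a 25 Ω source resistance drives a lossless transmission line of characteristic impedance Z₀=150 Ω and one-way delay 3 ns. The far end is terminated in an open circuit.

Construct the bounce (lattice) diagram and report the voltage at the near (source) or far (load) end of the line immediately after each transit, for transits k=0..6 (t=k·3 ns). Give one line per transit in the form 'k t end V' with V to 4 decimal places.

0 0 source 4.2857
1 3 load 8.5714
2 6 source 5.5102
3 9 load 2.4490
4 12 source 4.6356
5 15 load 6.8222
6 18 source 5.2603

Γ_L=1.000000, Γ_S=-0.714286; launch V₁=5·150/175=4.285714
k=0 src: V=4.2857
k=1 load: inc=4.285714, refl=4.285714·1.000000=4.2857; V=0.000000+4.285714+4.285714=8.5714
k=2 src: inc=4.285714, refl=4.285714·-0.714286=-3.0612; V=4.285714+4.285714+-3.061224=5.5102
k=3 load: inc=-3.061224, refl=-3.061224·1.000000=-3.0612; V=8.571429+-3.061224+-3.061224=2.4490
k=4 src: inc=-3.061224, refl=-3.061224·-0.714286=2.1866; V=5.510204+-3.061224+2.186589=4.6356
k=5 load: inc=2.186589, refl=2.186589·1.000000=2.1866; V=2.448980+2.186589+2.186589=6.8222
k=6 src: inc=2.186589, refl=2.186589·-0.714286=-1.5618; V=4.635569+2.186589+-1.561849=5.2603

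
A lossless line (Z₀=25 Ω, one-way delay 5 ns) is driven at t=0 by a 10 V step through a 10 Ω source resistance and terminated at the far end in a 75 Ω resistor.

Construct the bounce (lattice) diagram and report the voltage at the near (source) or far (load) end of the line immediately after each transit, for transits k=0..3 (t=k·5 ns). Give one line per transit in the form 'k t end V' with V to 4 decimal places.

0 0 source 7.1429
1 5 load 10.7143
2 10 source 9.1837
3 15 load 8.4184

Γ_L=0.500000, Γ_S=-0.428571; launch V₁=10·25/35=7.142857
k=0 src: V=7.1429
k=1 load: inc=7.142857, refl=7.142857·0.500000=3.5714; V=0.000000+7.142857+3.571429=10.7143
k=2 src: inc=3.571429, refl=3.571429·-0.428571=-1.5306; V=7.142857+3.571429+-1.530612=9.1837
k=3 load: inc=-1.530612, refl=-1.530612·0.500000=-0.7653; V=10.714286+-1.530612+-0.765306=8.4184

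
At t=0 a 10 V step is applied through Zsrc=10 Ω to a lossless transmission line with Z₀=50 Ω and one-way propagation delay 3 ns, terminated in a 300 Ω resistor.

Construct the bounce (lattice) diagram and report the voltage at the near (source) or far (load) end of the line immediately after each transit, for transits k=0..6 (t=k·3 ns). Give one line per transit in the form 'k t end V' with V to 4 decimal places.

Γ_L=0.714286, Γ_S=-0.666667; launch V₁=10·50/60=8.333333
k=0 src: V=8.3333
k=1 load: inc=8.333333, refl=8.333333·0.714286=5.9524; V=0.000000+8.333333+5.952381=14.2857
k=2 src: inc=5.952381, refl=5.952381·-0.666667=-3.9683; V=8.333333+5.952381+-3.968254=10.3175
k=3 load: inc=-3.968254, refl=-3.968254·0.714286=-2.8345; V=14.285714+-3.968254+-2.834467=7.4830
k=4 src: inc=-2.834467, refl=-2.834467·-0.666667=1.8896; V=10.317460+-2.834467+1.889645=9.3726
k=5 load: inc=1.889645, refl=1.889645·0.714286=1.3497; V=7.482993+1.889645+1.349746=10.7224
k=6 src: inc=1.349746, refl=1.349746·-0.666667=-0.8998; V=9.372638+1.349746+-0.899831=9.8226

0 0 source 8.3333
1 3 load 14.2857
2 6 source 10.3175
3 9 load 7.4830
4 12 source 9.3726
5 15 load 10.7224
6 18 source 9.8226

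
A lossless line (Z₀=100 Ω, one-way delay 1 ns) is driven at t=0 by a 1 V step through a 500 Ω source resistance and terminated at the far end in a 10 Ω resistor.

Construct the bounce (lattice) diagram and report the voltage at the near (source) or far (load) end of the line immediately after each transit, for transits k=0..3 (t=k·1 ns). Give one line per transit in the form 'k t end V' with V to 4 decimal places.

Γ_L=-0.818182, Γ_S=0.666667; launch V₁=1·100/600=0.166667
k=0 src: V=0.1667
k=1 load: inc=0.166667, refl=0.166667·-0.818182=-0.1364; V=0.000000+0.166667+-0.136364=0.0303
k=2 src: inc=-0.136364, refl=-0.136364·0.666667=-0.0909; V=0.166667+-0.136364+-0.090909=-0.0606
k=3 load: inc=-0.090909, refl=-0.090909·-0.818182=0.0744; V=0.030303+-0.090909+0.074380=0.0138

0 0 source 0.1667
1 1 load 0.0303
2 2 source -0.0606
3 3 load 0.0138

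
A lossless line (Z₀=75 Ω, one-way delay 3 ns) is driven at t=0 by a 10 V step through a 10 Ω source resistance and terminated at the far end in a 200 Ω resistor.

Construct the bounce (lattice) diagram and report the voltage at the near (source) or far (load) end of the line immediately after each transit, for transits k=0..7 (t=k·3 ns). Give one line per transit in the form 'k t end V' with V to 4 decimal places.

0 0 source 8.8235
1 3 load 12.8342
2 6 source 9.7672
3 9 load 8.3731
4 12 source 9.4392
5 15 load 9.9238
6 18 source 9.5532
7 21 load 9.3848

Γ_L=0.454545, Γ_S=-0.764706; launch V₁=10·75/85=8.823529
k=0 src: V=8.8235
k=1 load: inc=8.823529, refl=8.823529·0.454545=4.0107; V=0.000000+8.823529+4.010695=12.8342
k=2 src: inc=4.010695, refl=4.010695·-0.764706=-3.0670; V=8.823529+4.010695+-3.067002=9.7672
k=3 load: inc=-3.067002, refl=-3.067002·0.454545=-1.3941; V=12.834225+-3.067002+-1.394092=8.3731
k=4 src: inc=-1.394092, refl=-1.394092·-0.764706=1.0661; V=9.767222+-1.394092+1.066070=9.4392
k=5 load: inc=1.066070, refl=1.066070·0.454545=0.4846; V=8.373130+1.066070+0.484577=9.9238
k=6 src: inc=0.484577, refl=0.484577·-0.764706=-0.3706; V=9.439201+0.484577+-0.370559=9.5532
k=7 load: inc=-0.370559, refl=-0.370559·0.454545=-0.1684; V=9.923778+-0.370559+-0.168436=9.3848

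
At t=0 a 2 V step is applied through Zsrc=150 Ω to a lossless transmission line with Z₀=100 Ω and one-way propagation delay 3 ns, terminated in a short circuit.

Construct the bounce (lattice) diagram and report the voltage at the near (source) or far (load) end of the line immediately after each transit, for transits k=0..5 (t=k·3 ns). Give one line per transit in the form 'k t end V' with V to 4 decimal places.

0 0 source 0.8000
1 3 load 0.0000
2 6 source -0.1600
3 9 load 0.0000
4 12 source 0.0320
5 15 load 0.0000

Γ_L=-1.000000, Γ_S=0.200000; launch V₁=2·100/250=0.800000
k=0 src: V=0.8000
k=1 load: inc=0.800000, refl=0.800000·-1.000000=-0.8000; V=0.000000+0.800000+-0.800000=0.0000
k=2 src: inc=-0.800000, refl=-0.800000·0.200000=-0.1600; V=0.800000+-0.800000+-0.160000=-0.1600
k=3 load: inc=-0.160000, refl=-0.160000·-1.000000=0.1600; V=0.000000+-0.160000+0.160000=0.0000
k=4 src: inc=0.160000, refl=0.160000·0.200000=0.0320; V=-0.160000+0.160000+0.032000=0.0320
k=5 load: inc=0.032000, refl=0.032000·-1.000000=-0.0320; V=0.000000+0.032000+-0.032000=0.0000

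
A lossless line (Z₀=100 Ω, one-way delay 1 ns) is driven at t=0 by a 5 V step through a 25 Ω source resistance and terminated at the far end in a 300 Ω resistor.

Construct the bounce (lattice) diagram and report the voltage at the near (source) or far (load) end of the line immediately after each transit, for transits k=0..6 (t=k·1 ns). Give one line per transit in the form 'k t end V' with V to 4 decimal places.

Γ_L=0.500000, Γ_S=-0.600000; launch V₁=5·100/125=4.000000
k=0 src: V=4.0000
k=1 load: inc=4.000000, refl=4.000000·0.500000=2.0000; V=0.000000+4.000000+2.000000=6.0000
k=2 src: inc=2.000000, refl=2.000000·-0.600000=-1.2000; V=4.000000+2.000000+-1.200000=4.8000
k=3 load: inc=-1.200000, refl=-1.200000·0.500000=-0.6000; V=6.000000+-1.200000+-0.600000=4.2000
k=4 src: inc=-0.600000, refl=-0.600000·-0.600000=0.3600; V=4.800000+-0.600000+0.360000=4.5600
k=5 load: inc=0.360000, refl=0.360000·0.500000=0.1800; V=4.200000+0.360000+0.180000=4.7400
k=6 src: inc=0.180000, refl=0.180000·-0.600000=-0.1080; V=4.560000+0.180000+-0.108000=4.6320

0 0 source 4.0000
1 1 load 6.0000
2 2 source 4.8000
3 3 load 4.2000
4 4 source 4.5600
5 5 load 4.7400
6 6 source 4.6320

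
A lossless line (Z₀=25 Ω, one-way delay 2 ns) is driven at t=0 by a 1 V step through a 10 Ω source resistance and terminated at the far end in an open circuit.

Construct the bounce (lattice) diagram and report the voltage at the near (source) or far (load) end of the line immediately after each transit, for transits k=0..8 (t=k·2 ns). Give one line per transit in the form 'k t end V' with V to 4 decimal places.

0 0 source 0.7143
1 2 load 1.4286
2 4 source 1.1224
3 6 load 0.8163
4 8 source 0.9475
5 10 load 1.0787
6 12 source 1.0225
7 14 load 0.9663
8 16 source 0.9904

Γ_L=1.000000, Γ_S=-0.428571; launch V₁=1·25/35=0.714286
k=0 src: V=0.7143
k=1 load: inc=0.714286, refl=0.714286·1.000000=0.7143; V=0.000000+0.714286+0.714286=1.4286
k=2 src: inc=0.714286, refl=0.714286·-0.428571=-0.3061; V=0.714286+0.714286+-0.306122=1.1224
k=3 load: inc=-0.306122, refl=-0.306122·1.000000=-0.3061; V=1.428571+-0.306122+-0.306122=0.8163
k=4 src: inc=-0.306122, refl=-0.306122·-0.428571=0.1312; V=1.122449+-0.306122+0.131195=0.9475
k=5 load: inc=0.131195, refl=0.131195·1.000000=0.1312; V=0.816327+0.131195+0.131195=1.0787
k=6 src: inc=0.131195, refl=0.131195·-0.428571=-0.0562; V=0.947522+0.131195+-0.056227=1.0225
k=7 load: inc=-0.056227, refl=-0.056227·1.000000=-0.0562; V=1.078717+-0.056227+-0.056227=0.9663
k=8 src: inc=-0.056227, refl=-0.056227·-0.428571=0.0241; V=1.022491+-0.056227+0.024097=0.9904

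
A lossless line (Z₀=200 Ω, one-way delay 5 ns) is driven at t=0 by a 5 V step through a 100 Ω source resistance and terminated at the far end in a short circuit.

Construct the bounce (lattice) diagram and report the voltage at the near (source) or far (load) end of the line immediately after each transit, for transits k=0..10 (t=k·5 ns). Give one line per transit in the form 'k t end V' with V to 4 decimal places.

Γ_L=-1.000000, Γ_S=-0.333333; launch V₁=5·200/300=3.333333
k=0 src: V=3.3333
k=1 load: inc=3.333333, refl=3.333333·-1.000000=-3.3333; V=0.000000+3.333333+-3.333333=0.0000
k=2 src: inc=-3.333333, refl=-3.333333·-0.333333=1.1111; V=3.333333+-3.333333+1.111111=1.1111
k=3 load: inc=1.111111, refl=1.111111·-1.000000=-1.1111; V=0.000000+1.111111+-1.111111=0.0000
k=4 src: inc=-1.111111, refl=-1.111111·-0.333333=0.3704; V=1.111111+-1.111111+0.370370=0.3704
k=5 load: inc=0.370370, refl=0.370370·-1.000000=-0.3704; V=0.000000+0.370370+-0.370370=0.0000
k=6 src: inc=-0.370370, refl=-0.370370·-0.333333=0.1235; V=0.370370+-0.370370+0.123457=0.1235
k=7 load: inc=0.123457, refl=0.123457·-1.000000=-0.1235; V=0.000000+0.123457+-0.123457=0.0000
k=8 src: inc=-0.123457, refl=-0.123457·-0.333333=0.0412; V=0.123457+-0.123457+0.041152=0.0412
k=9 load: inc=0.041152, refl=0.041152·-1.000000=-0.0412; V=0.000000+0.041152+-0.041152=0.0000
k=10 src: inc=-0.041152, refl=-0.041152·-0.333333=0.0137; V=0.041152+-0.041152+0.013717=0.0137

0 0 source 3.3333
1 5 load 0.0000
2 10 source 1.1111
3 15 load 0.0000
4 20 source 0.3704
5 25 load 0.0000
6 30 source 0.1235
7 35 load 0.0000
8 40 source 0.0412
9 45 load 0.0000
10 50 source 0.0137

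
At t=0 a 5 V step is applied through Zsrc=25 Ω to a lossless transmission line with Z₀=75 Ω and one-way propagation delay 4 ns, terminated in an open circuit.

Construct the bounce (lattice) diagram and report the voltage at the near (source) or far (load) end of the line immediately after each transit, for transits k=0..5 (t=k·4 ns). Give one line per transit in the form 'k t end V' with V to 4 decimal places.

Γ_L=1.000000, Γ_S=-0.500000; launch V₁=5·75/100=3.750000
k=0 src: V=3.7500
k=1 load: inc=3.750000, refl=3.750000·1.000000=3.7500; V=0.000000+3.750000+3.750000=7.5000
k=2 src: inc=3.750000, refl=3.750000·-0.500000=-1.8750; V=3.750000+3.750000+-1.875000=5.6250
k=3 load: inc=-1.875000, refl=-1.875000·1.000000=-1.8750; V=7.500000+-1.875000+-1.875000=3.7500
k=4 src: inc=-1.875000, refl=-1.875000·-0.500000=0.9375; V=5.625000+-1.875000+0.937500=4.6875
k=5 load: inc=0.937500, refl=0.937500·1.000000=0.9375; V=3.750000+0.937500+0.937500=5.6250

0 0 source 3.7500
1 4 load 7.5000
2 8 source 5.6250
3 12 load 3.7500
4 16 source 4.6875
5 20 load 5.6250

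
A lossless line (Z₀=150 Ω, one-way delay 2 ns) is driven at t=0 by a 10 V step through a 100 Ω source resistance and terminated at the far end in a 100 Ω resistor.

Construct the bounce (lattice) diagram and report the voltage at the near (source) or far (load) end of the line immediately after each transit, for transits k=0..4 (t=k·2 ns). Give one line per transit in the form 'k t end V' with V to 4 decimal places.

0 0 source 6.0000
1 2 load 4.8000
2 4 source 5.0400
3 6 load 4.9920
4 8 source 5.0016

Γ_L=-0.200000, Γ_S=-0.200000; launch V₁=10·150/250=6.000000
k=0 src: V=6.0000
k=1 load: inc=6.000000, refl=6.000000·-0.200000=-1.2000; V=0.000000+6.000000+-1.200000=4.8000
k=2 src: inc=-1.200000, refl=-1.200000·-0.200000=0.2400; V=6.000000+-1.200000+0.240000=5.0400
k=3 load: inc=0.240000, refl=0.240000·-0.200000=-0.0480; V=4.800000+0.240000+-0.048000=4.9920
k=4 src: inc=-0.048000, refl=-0.048000·-0.200000=0.0096; V=5.040000+-0.048000+0.009600=5.0016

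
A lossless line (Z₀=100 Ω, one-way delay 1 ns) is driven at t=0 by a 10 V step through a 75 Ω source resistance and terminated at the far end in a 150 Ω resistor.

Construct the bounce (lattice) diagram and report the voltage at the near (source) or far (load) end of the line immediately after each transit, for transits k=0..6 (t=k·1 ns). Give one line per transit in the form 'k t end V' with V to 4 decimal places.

0 0 source 5.7143
1 1 load 6.8571
2 2 source 6.6939
3 3 load 6.6612
4 4 source 6.6659
5 5 load 6.6668
6 6 source 6.6667

Γ_L=0.200000, Γ_S=-0.142857; launch V₁=10·100/175=5.714286
k=0 src: V=5.7143
k=1 load: inc=5.714286, refl=5.714286·0.200000=1.1429; V=0.000000+5.714286+1.142857=6.8571
k=2 src: inc=1.142857, refl=1.142857·-0.142857=-0.1633; V=5.714286+1.142857+-0.163265=6.6939
k=3 load: inc=-0.163265, refl=-0.163265·0.200000=-0.0327; V=6.857143+-0.163265+-0.032653=6.6612
k=4 src: inc=-0.032653, refl=-0.032653·-0.142857=0.0047; V=6.693878+-0.032653+0.004665=6.6659
k=5 load: inc=0.004665, refl=0.004665·0.200000=0.0009; V=6.661224+0.004665+0.000933=6.6668
k=6 src: inc=0.000933, refl=0.000933·-0.142857=-0.0001; V=6.665889+0.000933+-0.000133=6.6667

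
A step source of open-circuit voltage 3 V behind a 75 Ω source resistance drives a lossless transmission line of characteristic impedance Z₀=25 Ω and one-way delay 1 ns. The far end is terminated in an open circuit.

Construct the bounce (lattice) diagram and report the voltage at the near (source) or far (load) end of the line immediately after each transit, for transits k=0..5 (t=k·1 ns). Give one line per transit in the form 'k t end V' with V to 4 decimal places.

Γ_L=1.000000, Γ_S=0.500000; launch V₁=3·25/100=0.750000
k=0 src: V=0.7500
k=1 load: inc=0.750000, refl=0.750000·1.000000=0.7500; V=0.000000+0.750000+0.750000=1.5000
k=2 src: inc=0.750000, refl=0.750000·0.500000=0.3750; V=0.750000+0.750000+0.375000=1.8750
k=3 load: inc=0.375000, refl=0.375000·1.000000=0.3750; V=1.500000+0.375000+0.375000=2.2500
k=4 src: inc=0.375000, refl=0.375000·0.500000=0.1875; V=1.875000+0.375000+0.187500=2.4375
k=5 load: inc=0.187500, refl=0.187500·1.000000=0.1875; V=2.250000+0.187500+0.187500=2.6250

0 0 source 0.7500
1 1 load 1.5000
2 2 source 1.8750
3 3 load 2.2500
4 4 source 2.4375
5 5 load 2.6250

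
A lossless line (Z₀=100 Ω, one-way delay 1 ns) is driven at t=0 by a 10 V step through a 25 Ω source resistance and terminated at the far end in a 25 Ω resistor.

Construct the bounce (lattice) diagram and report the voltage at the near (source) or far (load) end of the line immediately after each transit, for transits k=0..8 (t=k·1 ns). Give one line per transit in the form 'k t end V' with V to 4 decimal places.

Γ_L=-0.600000, Γ_S=-0.600000; launch V₁=10·100/125=8.000000
k=0 src: V=8.0000
k=1 load: inc=8.000000, refl=8.000000·-0.600000=-4.8000; V=0.000000+8.000000+-4.800000=3.2000
k=2 src: inc=-4.800000, refl=-4.800000·-0.600000=2.8800; V=8.000000+-4.800000+2.880000=6.0800
k=3 load: inc=2.880000, refl=2.880000·-0.600000=-1.7280; V=3.200000+2.880000+-1.728000=4.3520
k=4 src: inc=-1.728000, refl=-1.728000·-0.600000=1.0368; V=6.080000+-1.728000+1.036800=5.3888
k=5 load: inc=1.036800, refl=1.036800·-0.600000=-0.6221; V=4.352000+1.036800+-0.622080=4.7667
k=6 src: inc=-0.622080, refl=-0.622080·-0.600000=0.3732; V=5.388800+-0.622080+0.373248=5.1400
k=7 load: inc=0.373248, refl=0.373248·-0.600000=-0.2239; V=4.766720+0.373248+-0.223949=4.9160
k=8 src: inc=-0.223949, refl=-0.223949·-0.600000=0.1344; V=5.139968+-0.223949+0.134369=5.0504

0 0 source 8.0000
1 1 load 3.2000
2 2 source 6.0800
3 3 load 4.3520
4 4 source 5.3888
5 5 load 4.7667
6 6 source 5.1400
7 7 load 4.9160
8 8 source 5.0504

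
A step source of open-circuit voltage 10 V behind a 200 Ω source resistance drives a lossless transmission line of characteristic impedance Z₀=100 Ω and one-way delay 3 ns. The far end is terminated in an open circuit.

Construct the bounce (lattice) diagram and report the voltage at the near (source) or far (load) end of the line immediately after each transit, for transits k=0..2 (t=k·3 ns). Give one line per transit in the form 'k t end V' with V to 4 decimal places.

0 0 source 3.3333
1 3 load 6.6667
2 6 source 7.7778

Γ_L=1.000000, Γ_S=0.333333; launch V₁=10·100/300=3.333333
k=0 src: V=3.3333
k=1 load: inc=3.333333, refl=3.333333·1.000000=3.3333; V=0.000000+3.333333+3.333333=6.6667
k=2 src: inc=3.333333, refl=3.333333·0.333333=1.1111; V=3.333333+3.333333+1.111111=7.7778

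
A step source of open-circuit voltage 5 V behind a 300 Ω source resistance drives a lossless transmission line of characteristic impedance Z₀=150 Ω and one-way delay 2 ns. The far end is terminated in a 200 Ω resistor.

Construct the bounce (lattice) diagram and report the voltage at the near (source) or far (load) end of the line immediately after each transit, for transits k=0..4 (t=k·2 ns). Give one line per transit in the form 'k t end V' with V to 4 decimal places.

0 0 source 1.6667
1 2 load 1.9048
2 4 source 1.9841
3 6 load 1.9955
4 8 source 1.9992

Γ_L=0.142857, Γ_S=0.333333; launch V₁=5·150/450=1.666667
k=0 src: V=1.6667
k=1 load: inc=1.666667, refl=1.666667·0.142857=0.2381; V=0.000000+1.666667+0.238095=1.9048
k=2 src: inc=0.238095, refl=0.238095·0.333333=0.0794; V=1.666667+0.238095+0.079365=1.9841
k=3 load: inc=0.079365, refl=0.079365·0.142857=0.0113; V=1.904762+0.079365+0.011338=1.9955
k=4 src: inc=0.011338, refl=0.011338·0.333333=0.0038; V=1.984127+0.011338+0.003779=1.9992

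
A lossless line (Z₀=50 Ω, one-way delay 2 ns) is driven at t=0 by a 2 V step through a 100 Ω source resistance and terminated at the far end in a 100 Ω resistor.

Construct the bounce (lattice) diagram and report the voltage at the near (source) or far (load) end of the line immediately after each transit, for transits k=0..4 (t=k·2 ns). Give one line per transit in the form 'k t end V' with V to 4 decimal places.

0 0 source 0.6667
1 2 load 0.8889
2 4 source 0.9630
3 6 load 0.9877
4 8 source 0.9959

Γ_L=0.333333, Γ_S=0.333333; launch V₁=2·50/150=0.666667
k=0 src: V=0.6667
k=1 load: inc=0.666667, refl=0.666667·0.333333=0.2222; V=0.000000+0.666667+0.222222=0.8889
k=2 src: inc=0.222222, refl=0.222222·0.333333=0.0741; V=0.666667+0.222222+0.074074=0.9630
k=3 load: inc=0.074074, refl=0.074074·0.333333=0.0247; V=0.888889+0.074074+0.024691=0.9877
k=4 src: inc=0.024691, refl=0.024691·0.333333=0.0082; V=0.962963+0.024691+0.008230=0.9959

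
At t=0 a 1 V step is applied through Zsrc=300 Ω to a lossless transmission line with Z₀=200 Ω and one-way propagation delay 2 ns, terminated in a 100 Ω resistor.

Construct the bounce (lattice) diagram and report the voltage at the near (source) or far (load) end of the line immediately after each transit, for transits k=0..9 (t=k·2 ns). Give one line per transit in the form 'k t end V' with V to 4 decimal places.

0 0 source 0.4000
1 2 load 0.2667
2 4 source 0.2400
3 6 load 0.2489
4 8 source 0.2507
5 10 load 0.2501
6 12 source 0.2500
7 14 load 0.2500
8 16 source 0.2500
9 18 load 0.2500

Γ_L=-0.333333, Γ_S=0.200000; launch V₁=1·200/500=0.400000
k=0 src: V=0.4000
k=1 load: inc=0.400000, refl=0.400000·-0.333333=-0.1333; V=0.000000+0.400000+-0.133333=0.2667
k=2 src: inc=-0.133333, refl=-0.133333·0.200000=-0.0267; V=0.400000+-0.133333+-0.026667=0.2400
k=3 load: inc=-0.026667, refl=-0.026667·-0.333333=0.0089; V=0.266667+-0.026667+0.008889=0.2489
k=4 src: inc=0.008889, refl=0.008889·0.200000=0.0018; V=0.240000+0.008889+0.001778=0.2507
k=5 load: inc=0.001778, refl=0.001778·-0.333333=-0.0006; V=0.248889+0.001778+-0.000593=0.2501
k=6 src: inc=-0.000593, refl=-0.000593·0.200000=-0.0001; V=0.250667+-0.000593+-0.000119=0.2500
k=7 load: inc=-0.000119, refl=-0.000119·-0.333333=0.0000; V=0.250074+-0.000119+0.000040=0.2500
k=8 src: inc=0.000040, refl=0.000040·0.200000=0.0000; V=0.249956+0.000040+0.000008=0.2500
k=9 load: inc=0.000008, refl=0.000008·-0.333333=-0.0000; V=0.249995+0.000008+-0.000003=0.2500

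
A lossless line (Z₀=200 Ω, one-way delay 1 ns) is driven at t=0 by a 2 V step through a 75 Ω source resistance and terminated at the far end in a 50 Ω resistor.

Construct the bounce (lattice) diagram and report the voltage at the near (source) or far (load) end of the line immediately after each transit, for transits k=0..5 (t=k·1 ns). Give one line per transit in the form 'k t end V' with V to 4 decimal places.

0 0 source 1.4545
1 1 load 0.5818
2 2 source 0.9785
3 3 load 0.7405
4 4 source 0.8487
5 5 load 0.7838

Γ_L=-0.600000, Γ_S=-0.454545; launch V₁=2·200/275=1.454545
k=0 src: V=1.4545
k=1 load: inc=1.454545, refl=1.454545·-0.600000=-0.8727; V=0.000000+1.454545+-0.872727=0.5818
k=2 src: inc=-0.872727, refl=-0.872727·-0.454545=0.3967; V=1.454545+-0.872727+0.396694=0.9785
k=3 load: inc=0.396694, refl=0.396694·-0.600000=-0.2380; V=0.581818+0.396694+-0.238017=0.7405
k=4 src: inc=-0.238017, refl=-0.238017·-0.454545=0.1082; V=0.978512+-0.238017+0.108189=0.8487
k=5 load: inc=0.108189, refl=0.108189·-0.600000=-0.0649; V=0.740496+0.108189+-0.064914=0.7838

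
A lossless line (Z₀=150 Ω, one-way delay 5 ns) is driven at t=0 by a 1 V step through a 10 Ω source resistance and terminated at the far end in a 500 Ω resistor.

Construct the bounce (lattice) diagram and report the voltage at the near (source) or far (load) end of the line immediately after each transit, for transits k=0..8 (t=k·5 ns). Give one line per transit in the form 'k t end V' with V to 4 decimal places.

Γ_L=0.538462, Γ_S=-0.875000; launch V₁=1·150/160=0.937500
k=0 src: V=0.9375
k=1 load: inc=0.937500, refl=0.937500·0.538462=0.5048; V=0.000000+0.937500+0.504808=1.4423
k=2 src: inc=0.504808, refl=0.504808·-0.875000=-0.4417; V=0.937500+0.504808+-0.441707=1.0006
k=3 load: inc=-0.441707, refl=-0.441707·0.538462=-0.2378; V=1.442308+-0.441707+-0.237842=0.7628
k=4 src: inc=-0.237842, refl=-0.237842·-0.875000=0.2081; V=1.000601+-0.237842+0.208112=0.9709
k=5 load: inc=0.208112, refl=0.208112·0.538462=0.1121; V=0.762759+0.208112+0.112060=1.0829
k=6 src: inc=0.112060, refl=0.112060·-0.875000=-0.0981; V=0.970871+0.112060+-0.098053=0.9849
k=7 load: inc=-0.098053, refl=-0.098053·0.538462=-0.0528; V=1.082931+-0.098053+-0.052798=0.9321
k=8 src: inc=-0.052798, refl=-0.052798·-0.875000=0.0462; V=0.984878+-0.052798+0.046198=0.9783

0 0 source 0.9375
1 5 load 1.4423
2 10 source 1.0006
3 15 load 0.7628
4 20 source 0.9709
5 25 load 1.0829
6 30 source 0.9849
7 35 load 0.9321
8 40 source 0.9783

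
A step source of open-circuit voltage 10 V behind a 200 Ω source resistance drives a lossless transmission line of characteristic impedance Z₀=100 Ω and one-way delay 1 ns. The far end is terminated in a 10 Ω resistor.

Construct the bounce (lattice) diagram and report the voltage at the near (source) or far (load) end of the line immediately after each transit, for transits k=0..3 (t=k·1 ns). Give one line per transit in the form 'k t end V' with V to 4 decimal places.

Γ_L=-0.818182, Γ_S=0.333333; launch V₁=10·100/300=3.333333
k=0 src: V=3.3333
k=1 load: inc=3.333333, refl=3.333333·-0.818182=-2.7273; V=0.000000+3.333333+-2.727273=0.6061
k=2 src: inc=-2.727273, refl=-2.727273·0.333333=-0.9091; V=3.333333+-2.727273+-0.909091=-0.3030
k=3 load: inc=-0.909091, refl=-0.909091·-0.818182=0.7438; V=0.606061+-0.909091+0.743802=0.4408

0 0 source 3.3333
1 1 load 0.6061
2 2 source -0.3030
3 3 load 0.4408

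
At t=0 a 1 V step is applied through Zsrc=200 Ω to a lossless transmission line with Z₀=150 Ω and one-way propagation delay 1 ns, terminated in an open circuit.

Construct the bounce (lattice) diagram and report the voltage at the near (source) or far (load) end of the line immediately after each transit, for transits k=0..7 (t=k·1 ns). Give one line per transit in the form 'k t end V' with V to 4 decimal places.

0 0 source 0.4286
1 1 load 0.8571
2 2 source 0.9184
3 3 load 0.9796
4 4 source 0.9883
5 5 load 0.9971
6 6 source 0.9983
7 7 load 0.9996

Γ_L=1.000000, Γ_S=0.142857; launch V₁=1·150/350=0.428571
k=0 src: V=0.4286
k=1 load: inc=0.428571, refl=0.428571·1.000000=0.4286; V=0.000000+0.428571+0.428571=0.8571
k=2 src: inc=0.428571, refl=0.428571·0.142857=0.0612; V=0.428571+0.428571+0.061224=0.9184
k=3 load: inc=0.061224, refl=0.061224·1.000000=0.0612; V=0.857143+0.061224+0.061224=0.9796
k=4 src: inc=0.061224, refl=0.061224·0.142857=0.0087; V=0.918367+0.061224+0.008746=0.9883
k=5 load: inc=0.008746, refl=0.008746·1.000000=0.0087; V=0.979592+0.008746+0.008746=0.9971
k=6 src: inc=0.008746, refl=0.008746·0.142857=0.0012; V=0.988338+0.008746+0.001249=0.9983
k=7 load: inc=0.001249, refl=0.001249·1.000000=0.0012; V=0.997085+0.001249+0.001249=0.9996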